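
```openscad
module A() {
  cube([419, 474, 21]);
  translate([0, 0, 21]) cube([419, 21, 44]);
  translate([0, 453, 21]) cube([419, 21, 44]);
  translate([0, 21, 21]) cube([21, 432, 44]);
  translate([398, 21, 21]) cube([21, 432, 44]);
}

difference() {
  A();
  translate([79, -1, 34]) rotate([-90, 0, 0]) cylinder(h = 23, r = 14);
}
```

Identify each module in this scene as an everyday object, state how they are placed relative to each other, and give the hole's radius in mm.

A is an open box. The open box has a circular hole through its front wall. The hole's radius is 14 mm.

The subtracted cylinder has r = 14 mm.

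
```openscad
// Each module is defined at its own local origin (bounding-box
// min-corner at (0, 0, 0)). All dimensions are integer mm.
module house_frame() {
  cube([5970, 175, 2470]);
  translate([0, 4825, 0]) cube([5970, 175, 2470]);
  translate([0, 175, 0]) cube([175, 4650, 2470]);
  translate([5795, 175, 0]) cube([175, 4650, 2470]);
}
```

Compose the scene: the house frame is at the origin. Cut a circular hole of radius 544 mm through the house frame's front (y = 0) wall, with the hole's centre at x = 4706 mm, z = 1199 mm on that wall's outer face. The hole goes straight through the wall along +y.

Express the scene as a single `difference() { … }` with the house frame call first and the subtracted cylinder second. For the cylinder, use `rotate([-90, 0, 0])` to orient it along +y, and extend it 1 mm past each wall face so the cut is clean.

difference() {
  house_frame();
  translate([4706, -1, 1199]) rotate([-90, 0, 0]) cylinder(h = 177, r = 544);
}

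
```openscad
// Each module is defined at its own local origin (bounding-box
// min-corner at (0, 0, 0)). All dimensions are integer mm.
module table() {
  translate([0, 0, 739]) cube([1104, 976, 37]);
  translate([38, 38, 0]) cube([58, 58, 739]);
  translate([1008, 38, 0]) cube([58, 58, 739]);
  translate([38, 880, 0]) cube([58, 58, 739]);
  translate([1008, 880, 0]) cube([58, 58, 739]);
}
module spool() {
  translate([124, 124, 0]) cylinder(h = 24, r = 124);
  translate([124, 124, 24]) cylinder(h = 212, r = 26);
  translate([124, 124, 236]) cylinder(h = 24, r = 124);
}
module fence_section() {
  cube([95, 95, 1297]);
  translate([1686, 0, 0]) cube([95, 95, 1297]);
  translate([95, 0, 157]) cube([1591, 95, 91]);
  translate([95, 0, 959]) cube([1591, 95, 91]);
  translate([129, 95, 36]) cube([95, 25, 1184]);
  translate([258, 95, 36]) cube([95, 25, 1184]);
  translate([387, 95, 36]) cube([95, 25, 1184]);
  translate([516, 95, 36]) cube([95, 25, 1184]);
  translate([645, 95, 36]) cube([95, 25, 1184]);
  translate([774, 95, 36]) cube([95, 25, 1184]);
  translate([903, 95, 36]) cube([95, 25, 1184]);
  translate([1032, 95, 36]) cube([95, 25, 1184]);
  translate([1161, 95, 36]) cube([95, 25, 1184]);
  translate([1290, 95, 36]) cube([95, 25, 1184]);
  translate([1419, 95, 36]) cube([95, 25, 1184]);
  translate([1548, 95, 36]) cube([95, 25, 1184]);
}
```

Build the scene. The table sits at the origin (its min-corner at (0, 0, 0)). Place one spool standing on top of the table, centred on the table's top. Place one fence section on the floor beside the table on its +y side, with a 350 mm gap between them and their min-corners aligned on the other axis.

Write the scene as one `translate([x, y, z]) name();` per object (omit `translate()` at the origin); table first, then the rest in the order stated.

table();
translate([428, 364, 776]) spool();
translate([0, 1326, 0]) fence_section();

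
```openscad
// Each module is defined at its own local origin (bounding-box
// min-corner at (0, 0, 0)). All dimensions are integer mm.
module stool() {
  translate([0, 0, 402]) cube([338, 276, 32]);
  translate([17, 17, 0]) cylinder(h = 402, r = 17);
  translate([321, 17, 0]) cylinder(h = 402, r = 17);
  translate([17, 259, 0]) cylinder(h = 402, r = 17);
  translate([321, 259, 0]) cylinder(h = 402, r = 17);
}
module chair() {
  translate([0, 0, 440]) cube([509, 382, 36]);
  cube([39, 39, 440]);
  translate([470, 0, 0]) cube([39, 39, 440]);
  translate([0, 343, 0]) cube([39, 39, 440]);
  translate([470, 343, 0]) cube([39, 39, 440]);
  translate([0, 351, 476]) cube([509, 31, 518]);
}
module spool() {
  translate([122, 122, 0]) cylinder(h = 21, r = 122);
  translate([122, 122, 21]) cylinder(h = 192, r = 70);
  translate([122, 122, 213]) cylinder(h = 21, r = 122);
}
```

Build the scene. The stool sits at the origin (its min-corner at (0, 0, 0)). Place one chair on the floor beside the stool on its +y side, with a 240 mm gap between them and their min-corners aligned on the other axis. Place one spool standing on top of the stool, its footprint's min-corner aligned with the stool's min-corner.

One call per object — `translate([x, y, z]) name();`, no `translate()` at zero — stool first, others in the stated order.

stool();
translate([0, 516, 0]) chair();
translate([0, 0, 434]) spool();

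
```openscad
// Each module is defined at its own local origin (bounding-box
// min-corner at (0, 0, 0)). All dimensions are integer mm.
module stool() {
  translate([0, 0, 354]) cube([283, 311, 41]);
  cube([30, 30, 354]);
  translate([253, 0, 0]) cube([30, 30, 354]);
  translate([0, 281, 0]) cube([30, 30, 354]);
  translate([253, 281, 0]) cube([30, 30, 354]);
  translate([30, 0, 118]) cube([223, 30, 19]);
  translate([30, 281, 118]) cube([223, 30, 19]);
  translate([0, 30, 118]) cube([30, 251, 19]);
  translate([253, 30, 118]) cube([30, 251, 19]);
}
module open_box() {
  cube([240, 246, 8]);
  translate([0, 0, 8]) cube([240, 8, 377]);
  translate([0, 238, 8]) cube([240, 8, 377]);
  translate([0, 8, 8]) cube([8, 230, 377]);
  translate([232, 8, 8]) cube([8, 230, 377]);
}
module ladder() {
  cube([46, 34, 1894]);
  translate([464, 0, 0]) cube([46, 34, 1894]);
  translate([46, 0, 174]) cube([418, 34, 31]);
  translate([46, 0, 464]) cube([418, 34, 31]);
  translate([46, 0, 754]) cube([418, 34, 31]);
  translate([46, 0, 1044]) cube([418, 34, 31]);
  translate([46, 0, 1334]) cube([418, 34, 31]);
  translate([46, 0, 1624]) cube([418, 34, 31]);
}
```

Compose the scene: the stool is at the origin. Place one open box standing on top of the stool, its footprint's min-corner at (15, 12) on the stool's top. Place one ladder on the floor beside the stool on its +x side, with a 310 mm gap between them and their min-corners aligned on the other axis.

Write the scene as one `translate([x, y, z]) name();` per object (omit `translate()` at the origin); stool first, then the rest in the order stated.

stool();
translate([15, 12, 395]) open_box();
translate([593, 0, 0]) ladder();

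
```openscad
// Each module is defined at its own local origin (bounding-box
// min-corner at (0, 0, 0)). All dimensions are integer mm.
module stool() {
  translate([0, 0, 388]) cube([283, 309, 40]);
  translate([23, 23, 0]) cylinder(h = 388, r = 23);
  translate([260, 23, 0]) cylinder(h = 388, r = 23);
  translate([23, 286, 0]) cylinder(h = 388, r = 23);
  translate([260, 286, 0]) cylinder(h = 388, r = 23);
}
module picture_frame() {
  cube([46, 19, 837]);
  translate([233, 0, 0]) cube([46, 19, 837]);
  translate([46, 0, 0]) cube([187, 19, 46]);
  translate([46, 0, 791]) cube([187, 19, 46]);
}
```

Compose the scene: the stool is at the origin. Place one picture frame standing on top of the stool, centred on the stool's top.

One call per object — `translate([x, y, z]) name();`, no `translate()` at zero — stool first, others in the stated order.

stool();
translate([2, 145, 428]) picture_frame();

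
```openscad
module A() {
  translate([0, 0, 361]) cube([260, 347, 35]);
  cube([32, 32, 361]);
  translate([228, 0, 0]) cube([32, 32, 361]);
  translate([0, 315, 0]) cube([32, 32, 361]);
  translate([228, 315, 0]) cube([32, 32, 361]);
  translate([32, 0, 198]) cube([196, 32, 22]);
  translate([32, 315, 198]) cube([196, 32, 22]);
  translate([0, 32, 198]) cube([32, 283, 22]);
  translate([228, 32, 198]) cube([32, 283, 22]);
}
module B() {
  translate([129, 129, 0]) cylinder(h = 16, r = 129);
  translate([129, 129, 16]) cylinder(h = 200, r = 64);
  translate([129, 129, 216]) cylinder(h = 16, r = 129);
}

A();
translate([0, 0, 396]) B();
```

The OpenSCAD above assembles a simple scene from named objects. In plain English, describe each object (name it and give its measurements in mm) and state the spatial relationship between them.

A is a four-legged stool. The seat is 260×347 mm, 35 mm thick, top at z = 396 mm. It stands on four square legs, each 32×32 mm in cross-section, from z = 0 to the seat underside, each flush with a corner of the seat. Four stretchers, 32 mm wide and 22 mm tall, connect adjacent legs with their undersides at z = 198 mm, each running between the inner faces of the legs it joins and aligned with the legs' outer faces on the other axis.

B is a spool: two coaxial disc flanges of radius 129 mm and thickness 16 mm, joined by a core cylinder of radius 64 mm and height 200 mm. The lower flange rests on z = 0 and the three cylinders share a vertical axis.

The spool is on top of the stool.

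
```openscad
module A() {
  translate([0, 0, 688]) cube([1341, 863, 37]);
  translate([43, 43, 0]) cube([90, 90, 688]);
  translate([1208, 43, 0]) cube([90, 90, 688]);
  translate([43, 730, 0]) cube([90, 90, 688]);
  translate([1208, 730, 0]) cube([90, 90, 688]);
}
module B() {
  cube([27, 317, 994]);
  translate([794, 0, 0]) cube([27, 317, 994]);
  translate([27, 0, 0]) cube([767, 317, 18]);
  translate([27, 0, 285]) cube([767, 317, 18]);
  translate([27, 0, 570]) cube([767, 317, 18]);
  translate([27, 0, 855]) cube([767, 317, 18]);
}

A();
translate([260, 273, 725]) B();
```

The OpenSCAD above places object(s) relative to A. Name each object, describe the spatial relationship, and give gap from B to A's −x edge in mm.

A is a table. B is a bookshelf. The bookshelf is on top of the table, centred. The gap from the bookshelf to the table's −x edge is 260 mm.

The bookshelf's min-x is at 260; the table's min-x is 0; gap = 260 mm.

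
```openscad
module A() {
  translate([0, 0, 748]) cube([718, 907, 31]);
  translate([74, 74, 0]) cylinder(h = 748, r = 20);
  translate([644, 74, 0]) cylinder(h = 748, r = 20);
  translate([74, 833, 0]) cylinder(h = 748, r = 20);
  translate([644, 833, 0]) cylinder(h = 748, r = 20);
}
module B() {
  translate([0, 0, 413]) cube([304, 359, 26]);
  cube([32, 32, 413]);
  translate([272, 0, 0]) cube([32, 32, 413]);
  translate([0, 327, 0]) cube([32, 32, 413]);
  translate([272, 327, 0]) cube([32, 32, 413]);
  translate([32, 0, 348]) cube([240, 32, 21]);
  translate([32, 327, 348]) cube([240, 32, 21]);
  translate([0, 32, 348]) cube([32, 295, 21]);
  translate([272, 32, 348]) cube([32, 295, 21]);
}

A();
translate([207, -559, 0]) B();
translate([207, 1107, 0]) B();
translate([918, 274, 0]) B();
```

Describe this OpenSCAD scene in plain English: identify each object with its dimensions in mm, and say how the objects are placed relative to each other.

A is a rectangular dining table. The top is 718×907×31 mm with its upper surface at z = 779 mm. It stands on four round legs of 40 mm diameter, each leg's bounding box inset 54 mm from the nearest pair of top edges, running from the floor to the underside of the top.

B is a four-legged stool. The seat is a 304×359×26 mm slab whose top surface is at z = 439 mm; four square legs, each 32×32 mm in cross-section, run from the floor (z = 0) to the underside of the seat, each flush with a corner of the seat. Four stretchers, 32 mm wide and 21 mm tall, connect adjacent legs with their undersides at z = 348 mm, each running between the inner faces of the legs it joins and aligned with the legs' outer faces on the other axis.

Three stools sit around the table at the −y, +y, +x sides.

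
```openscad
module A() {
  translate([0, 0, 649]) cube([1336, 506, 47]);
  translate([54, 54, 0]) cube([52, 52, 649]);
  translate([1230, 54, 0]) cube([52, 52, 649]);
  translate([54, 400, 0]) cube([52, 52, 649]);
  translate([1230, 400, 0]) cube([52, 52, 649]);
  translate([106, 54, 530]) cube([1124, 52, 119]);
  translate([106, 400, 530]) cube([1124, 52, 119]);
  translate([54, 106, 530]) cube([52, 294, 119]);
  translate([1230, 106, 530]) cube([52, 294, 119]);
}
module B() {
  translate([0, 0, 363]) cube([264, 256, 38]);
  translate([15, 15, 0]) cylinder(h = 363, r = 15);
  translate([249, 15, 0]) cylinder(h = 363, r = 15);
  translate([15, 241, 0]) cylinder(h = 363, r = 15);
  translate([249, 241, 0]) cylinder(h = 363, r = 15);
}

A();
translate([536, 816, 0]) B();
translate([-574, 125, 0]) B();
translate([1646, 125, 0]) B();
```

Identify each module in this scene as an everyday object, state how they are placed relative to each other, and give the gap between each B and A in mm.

Each stool's nearest face is 310 mm from the table's bounding box.

A is a table. B is a stool. Three stools sit around the table at the +y, −x, +x sides. The gap between each stool and the table is 310 mm.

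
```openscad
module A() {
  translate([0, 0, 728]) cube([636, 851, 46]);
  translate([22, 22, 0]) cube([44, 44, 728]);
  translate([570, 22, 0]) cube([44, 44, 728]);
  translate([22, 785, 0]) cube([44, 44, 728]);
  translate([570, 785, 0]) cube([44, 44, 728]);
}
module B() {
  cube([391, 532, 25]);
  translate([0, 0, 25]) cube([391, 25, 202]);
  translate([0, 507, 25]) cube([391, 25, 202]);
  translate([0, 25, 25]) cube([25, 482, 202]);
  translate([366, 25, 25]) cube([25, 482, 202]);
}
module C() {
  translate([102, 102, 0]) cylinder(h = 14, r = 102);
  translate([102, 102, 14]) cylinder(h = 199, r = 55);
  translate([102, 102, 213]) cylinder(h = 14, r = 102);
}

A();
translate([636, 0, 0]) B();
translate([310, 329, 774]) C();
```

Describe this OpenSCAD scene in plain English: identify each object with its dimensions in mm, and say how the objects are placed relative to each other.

A is a table: top 636 mm (x) × 851 mm (y), 46 mm thick, upper face at z = 774 mm, on four 44×44 mm square legs, each inset 22 mm from the nearest pair of top edges, running from z = 0 to the bottom of the top.

B is an open storage box with external size 391×532×227 mm and wall thickness 25 mm (the base is also 25 mm thick). The base covers the whole footprint; the four walls stand on the base, with the y-facing walls full-width and the x-facing walls fitting between their inner faces.

C is a spool: two coaxial disc flanges of radius 102 mm and thickness 14 mm, joined by a core cylinder of radius 55 mm and height 199 mm. The lower flange rests on z = 0 and the three cylinders share a vertical axis.

The open box is against the table's +x side, with their −y faces flush. The spool is on top of the table.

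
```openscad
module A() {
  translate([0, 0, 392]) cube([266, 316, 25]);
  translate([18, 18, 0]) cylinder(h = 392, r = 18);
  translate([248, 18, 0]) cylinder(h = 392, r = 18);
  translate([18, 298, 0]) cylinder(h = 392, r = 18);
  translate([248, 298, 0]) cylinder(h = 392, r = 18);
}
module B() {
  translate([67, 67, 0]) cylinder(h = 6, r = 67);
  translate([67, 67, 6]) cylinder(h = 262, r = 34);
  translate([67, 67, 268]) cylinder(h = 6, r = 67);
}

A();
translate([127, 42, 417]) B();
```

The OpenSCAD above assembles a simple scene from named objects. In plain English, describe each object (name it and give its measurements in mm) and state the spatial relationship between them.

A is a four-legged stool. The seat is a 266×316×25 mm slab whose top surface is at z = 417 mm; four round legs, each 36 mm in diameter, run from the floor (z = 0) to the underside of the seat, each leg's axis is inset half a diameter from the nearest pair of seat edges (so the leg's bounding box is flush with the corner).

B is a spool: two coaxial disc flanges of radius 67 mm and thickness 6 mm, joined by a core cylinder of radius 34 mm and height 262 mm. The lower flange rests on z = 0 and the three cylinders share a vertical axis.

The spool is on top of the stool.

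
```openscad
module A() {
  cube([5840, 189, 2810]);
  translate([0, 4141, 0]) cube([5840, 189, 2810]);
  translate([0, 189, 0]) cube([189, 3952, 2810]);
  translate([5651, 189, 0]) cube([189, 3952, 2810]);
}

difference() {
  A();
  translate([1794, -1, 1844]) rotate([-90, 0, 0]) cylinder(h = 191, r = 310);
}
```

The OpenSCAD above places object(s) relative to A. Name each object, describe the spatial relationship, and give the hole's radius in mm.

A is a house frame. The house frame has a circular hole through its front wall. The hole's radius is 310 mm.

The subtracted cylinder has r = 310 mm.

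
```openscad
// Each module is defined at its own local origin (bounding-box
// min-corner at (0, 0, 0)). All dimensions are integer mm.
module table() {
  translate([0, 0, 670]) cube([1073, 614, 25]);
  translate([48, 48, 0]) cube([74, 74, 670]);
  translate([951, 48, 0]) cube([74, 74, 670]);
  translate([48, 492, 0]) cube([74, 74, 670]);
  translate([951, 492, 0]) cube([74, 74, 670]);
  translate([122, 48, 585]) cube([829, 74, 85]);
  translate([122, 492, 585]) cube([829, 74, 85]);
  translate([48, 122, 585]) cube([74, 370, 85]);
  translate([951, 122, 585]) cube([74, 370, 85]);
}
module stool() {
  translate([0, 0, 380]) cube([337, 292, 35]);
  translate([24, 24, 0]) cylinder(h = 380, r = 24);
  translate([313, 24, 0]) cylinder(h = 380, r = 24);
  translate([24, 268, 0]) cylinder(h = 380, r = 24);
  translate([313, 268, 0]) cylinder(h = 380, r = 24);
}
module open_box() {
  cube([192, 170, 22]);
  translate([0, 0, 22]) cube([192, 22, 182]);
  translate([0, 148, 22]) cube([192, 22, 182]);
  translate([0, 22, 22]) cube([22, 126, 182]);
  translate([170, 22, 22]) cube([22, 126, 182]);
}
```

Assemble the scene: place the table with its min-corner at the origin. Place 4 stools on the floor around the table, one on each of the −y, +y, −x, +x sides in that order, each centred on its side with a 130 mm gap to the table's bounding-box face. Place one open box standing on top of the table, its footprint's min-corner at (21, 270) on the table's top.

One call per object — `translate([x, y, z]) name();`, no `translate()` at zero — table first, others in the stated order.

table();
translate([368, -422, 0]) stool();
translate([368, 744, 0]) stool();
translate([-467, 161, 0]) stool();
translate([1203, 161, 0]) stool();
translate([21, 270, 695]) open_box();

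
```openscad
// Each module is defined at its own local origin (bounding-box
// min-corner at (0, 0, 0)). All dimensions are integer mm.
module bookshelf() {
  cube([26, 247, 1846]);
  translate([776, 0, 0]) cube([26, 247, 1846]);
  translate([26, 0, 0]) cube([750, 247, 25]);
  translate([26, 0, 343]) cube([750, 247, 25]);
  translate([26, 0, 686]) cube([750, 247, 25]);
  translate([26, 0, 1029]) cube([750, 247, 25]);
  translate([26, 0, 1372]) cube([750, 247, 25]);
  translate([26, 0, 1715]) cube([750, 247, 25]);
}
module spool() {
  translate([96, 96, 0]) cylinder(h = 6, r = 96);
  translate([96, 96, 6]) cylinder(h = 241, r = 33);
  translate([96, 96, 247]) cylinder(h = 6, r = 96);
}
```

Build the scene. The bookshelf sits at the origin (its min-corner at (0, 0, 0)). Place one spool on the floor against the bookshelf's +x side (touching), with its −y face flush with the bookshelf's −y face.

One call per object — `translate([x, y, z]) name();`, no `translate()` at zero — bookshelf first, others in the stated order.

bookshelf();
translate([802, 0, 0]) spool();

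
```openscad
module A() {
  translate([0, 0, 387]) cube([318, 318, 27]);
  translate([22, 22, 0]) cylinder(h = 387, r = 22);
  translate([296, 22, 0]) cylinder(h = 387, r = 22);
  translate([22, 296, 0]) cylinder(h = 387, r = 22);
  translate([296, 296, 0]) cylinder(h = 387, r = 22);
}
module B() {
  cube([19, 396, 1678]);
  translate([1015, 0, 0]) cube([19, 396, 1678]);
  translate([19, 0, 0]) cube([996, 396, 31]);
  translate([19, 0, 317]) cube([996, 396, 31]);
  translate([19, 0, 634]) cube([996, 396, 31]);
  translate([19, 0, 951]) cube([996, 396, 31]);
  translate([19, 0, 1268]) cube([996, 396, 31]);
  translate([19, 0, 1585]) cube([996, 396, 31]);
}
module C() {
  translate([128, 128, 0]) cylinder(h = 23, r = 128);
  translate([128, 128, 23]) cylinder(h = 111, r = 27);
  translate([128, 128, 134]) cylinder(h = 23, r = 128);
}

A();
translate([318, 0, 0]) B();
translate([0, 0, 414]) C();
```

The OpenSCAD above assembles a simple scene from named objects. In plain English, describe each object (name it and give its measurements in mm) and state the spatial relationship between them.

A is a four-legged stool. The seat is a 318×318×27 mm slab whose top surface is at z = 414 mm; four round legs, each 44 mm in diameter, run from the floor (z = 0) to the underside of the seat, each leg's axis is inset half a diameter from the nearest pair of seat edges (so the leg's bounding box is flush with the corner).

B is an open bookshelf. Two side panels, each 19 mm thick, 396 mm deep and 1678 mm tall, stand 1034 mm apart (outside-to-outside). Between them sit 6 shelves, each 31 mm thick and 396 mm deep, spanning the full gap between the sides. The bottom shelf rests on the floor (its underside at z = 0) and the clear gap between one shelf's top and the next shelf's underside is 286 mm.

C is a spool: two coaxial disc flanges of radius 128 mm and thickness 23 mm, joined by a core cylinder of radius 27 mm and height 111 mm. The lower flange rests on z = 0 and the three cylinders share a vertical axis.

The bookshelf is against the stool's +x side, with their −y faces flush. The spool is on top of the stool.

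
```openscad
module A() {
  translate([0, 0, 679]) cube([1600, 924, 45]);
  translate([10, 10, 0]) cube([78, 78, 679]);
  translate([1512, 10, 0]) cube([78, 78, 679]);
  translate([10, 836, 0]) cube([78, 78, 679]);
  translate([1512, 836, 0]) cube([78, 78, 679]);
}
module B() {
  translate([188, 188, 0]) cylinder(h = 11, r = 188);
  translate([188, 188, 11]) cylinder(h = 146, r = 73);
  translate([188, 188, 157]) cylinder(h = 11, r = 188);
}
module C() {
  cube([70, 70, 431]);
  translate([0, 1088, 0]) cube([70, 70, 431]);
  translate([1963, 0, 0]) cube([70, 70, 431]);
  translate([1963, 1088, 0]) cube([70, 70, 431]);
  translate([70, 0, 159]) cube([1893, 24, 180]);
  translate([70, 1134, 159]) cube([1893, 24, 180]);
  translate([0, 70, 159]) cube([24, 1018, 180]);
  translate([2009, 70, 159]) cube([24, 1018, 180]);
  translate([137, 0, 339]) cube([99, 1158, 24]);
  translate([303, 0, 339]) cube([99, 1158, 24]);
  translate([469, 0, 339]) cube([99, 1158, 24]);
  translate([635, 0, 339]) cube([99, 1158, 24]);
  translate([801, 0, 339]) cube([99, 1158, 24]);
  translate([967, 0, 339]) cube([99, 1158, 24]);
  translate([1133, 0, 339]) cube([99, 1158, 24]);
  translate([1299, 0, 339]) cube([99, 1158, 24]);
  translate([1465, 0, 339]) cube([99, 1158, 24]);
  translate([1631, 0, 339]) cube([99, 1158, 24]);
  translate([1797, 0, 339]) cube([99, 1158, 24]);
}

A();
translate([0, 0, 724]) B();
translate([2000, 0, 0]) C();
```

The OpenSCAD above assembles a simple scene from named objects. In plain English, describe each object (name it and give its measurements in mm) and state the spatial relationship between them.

A is a table with a 1600×924 mm rectangular top, 45 mm thick, top surface at z = 724 mm, supported by four 78×78 mm square legs, each inset 10 mm from the nearest pair of top edges, running from the floor.

B is a spool: two coaxial disc flanges of radius 188 mm and thickness 11 mm, joined by a core cylinder of radius 73 mm and height 146 mm. The lower flange rests on z = 0 and the three cylinders share a vertical axis.

C is a bed frame 2033 mm long (x) by 1158 mm wide (y). Four 70×70 mm corner posts, 431 mm tall, at the corners of the footprint. Four rails of 24 mm thickness and 180 mm height run between adjacent posts with their undersides at z = 159 mm, their outer faces flush with the outside of the frame (the two x-running rails run between the posts' inner faces; the two y-running rails run between the posts' inner faces). 11 slats, each 99 mm wide (x) and 24 mm thick, lie across the top of the two x-running rails, running the full 1158 mm width of the frame in y; the slats are evenly spaced along x between the inner faces of the end posts with equal gaps (rounded down to the nearest mm) at the −x end and between each pair — any rounding remainder accumulates at the +x end.

The spool is on top of the table. The bed frame is on the floor beside the table on its +x side.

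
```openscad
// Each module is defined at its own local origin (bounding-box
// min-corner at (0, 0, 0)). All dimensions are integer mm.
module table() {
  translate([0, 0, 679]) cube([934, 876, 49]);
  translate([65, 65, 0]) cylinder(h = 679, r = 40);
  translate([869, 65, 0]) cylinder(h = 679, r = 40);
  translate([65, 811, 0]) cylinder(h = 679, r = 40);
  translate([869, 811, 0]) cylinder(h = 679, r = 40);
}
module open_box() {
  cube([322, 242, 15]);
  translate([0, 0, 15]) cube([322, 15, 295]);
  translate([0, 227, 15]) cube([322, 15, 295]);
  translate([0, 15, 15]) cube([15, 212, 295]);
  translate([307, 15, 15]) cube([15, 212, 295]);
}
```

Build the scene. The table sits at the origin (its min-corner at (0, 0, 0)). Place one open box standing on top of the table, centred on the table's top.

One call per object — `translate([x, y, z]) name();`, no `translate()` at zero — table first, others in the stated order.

table();
translate([306, 317, 728]) open_box();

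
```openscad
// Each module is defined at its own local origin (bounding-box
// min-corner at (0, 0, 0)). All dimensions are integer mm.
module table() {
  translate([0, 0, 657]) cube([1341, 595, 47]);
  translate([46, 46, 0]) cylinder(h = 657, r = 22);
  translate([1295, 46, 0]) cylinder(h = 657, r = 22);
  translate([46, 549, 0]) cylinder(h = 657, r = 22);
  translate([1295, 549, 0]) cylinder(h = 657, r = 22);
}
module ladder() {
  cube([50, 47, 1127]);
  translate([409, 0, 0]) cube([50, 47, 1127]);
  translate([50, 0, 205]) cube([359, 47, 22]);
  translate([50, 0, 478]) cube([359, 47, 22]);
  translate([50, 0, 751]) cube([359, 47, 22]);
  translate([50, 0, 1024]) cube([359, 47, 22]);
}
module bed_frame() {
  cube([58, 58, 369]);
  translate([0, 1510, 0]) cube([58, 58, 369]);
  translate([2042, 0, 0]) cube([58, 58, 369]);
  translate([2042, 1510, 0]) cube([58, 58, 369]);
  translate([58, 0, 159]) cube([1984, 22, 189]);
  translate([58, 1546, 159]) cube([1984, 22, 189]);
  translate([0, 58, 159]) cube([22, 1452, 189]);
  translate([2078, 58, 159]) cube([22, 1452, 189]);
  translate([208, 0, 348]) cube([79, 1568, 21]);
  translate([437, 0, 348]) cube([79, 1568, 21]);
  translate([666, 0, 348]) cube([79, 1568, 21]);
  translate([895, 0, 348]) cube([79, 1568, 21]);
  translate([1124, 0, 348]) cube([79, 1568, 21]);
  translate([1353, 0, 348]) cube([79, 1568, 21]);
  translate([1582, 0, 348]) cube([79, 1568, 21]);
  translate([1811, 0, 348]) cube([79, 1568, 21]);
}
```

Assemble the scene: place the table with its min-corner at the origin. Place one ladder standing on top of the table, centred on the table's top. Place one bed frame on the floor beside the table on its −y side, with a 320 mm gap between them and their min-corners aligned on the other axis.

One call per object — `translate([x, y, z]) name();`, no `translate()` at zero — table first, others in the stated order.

table();
translate([441, 274, 704]) ladder();
translate([0, -1888, 0]) bed_frame();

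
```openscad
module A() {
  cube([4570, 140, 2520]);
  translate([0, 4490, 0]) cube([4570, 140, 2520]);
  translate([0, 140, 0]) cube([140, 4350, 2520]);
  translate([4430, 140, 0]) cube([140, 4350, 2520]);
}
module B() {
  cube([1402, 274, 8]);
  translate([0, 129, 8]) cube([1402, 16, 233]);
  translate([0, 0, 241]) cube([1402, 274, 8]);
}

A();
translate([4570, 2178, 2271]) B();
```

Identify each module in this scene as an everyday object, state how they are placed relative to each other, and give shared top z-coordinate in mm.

A is a house frame. B is an I-beam. The I-beam is beside the house frame with their tops flush at z = 2520. The shared top z-coordinate is 2520 mm.

Both tops at z = 2520 mm.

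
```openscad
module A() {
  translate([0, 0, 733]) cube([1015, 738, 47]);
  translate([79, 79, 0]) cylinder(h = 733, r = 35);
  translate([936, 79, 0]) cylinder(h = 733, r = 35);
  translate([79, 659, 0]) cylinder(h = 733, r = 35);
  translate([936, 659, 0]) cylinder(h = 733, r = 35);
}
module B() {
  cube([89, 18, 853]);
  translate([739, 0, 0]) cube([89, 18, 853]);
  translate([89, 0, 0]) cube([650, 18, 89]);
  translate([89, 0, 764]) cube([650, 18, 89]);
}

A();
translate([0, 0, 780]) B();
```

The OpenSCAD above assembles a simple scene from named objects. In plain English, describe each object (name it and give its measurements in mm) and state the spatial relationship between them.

A is a table: top 1015 mm (x) × 738 mm (y), 47 mm thick, upper face at z = 780 mm, on four round legs of 70 mm diameter, each leg's bounding box inset 44 mm from the nearest pair of top edges, running from z = 0 to the bottom of the top.

B is a rectangular picture frame lying in the x–z plane (depth along y). The opening is 650 mm wide (x) by 675 mm tall (z), surrounded by a border 89 mm wide on all four sides. The frame is 18 mm deep and is made of two full-height vertical stiles with two horizontal rails fitted between them.

The picture frame is on top of the table.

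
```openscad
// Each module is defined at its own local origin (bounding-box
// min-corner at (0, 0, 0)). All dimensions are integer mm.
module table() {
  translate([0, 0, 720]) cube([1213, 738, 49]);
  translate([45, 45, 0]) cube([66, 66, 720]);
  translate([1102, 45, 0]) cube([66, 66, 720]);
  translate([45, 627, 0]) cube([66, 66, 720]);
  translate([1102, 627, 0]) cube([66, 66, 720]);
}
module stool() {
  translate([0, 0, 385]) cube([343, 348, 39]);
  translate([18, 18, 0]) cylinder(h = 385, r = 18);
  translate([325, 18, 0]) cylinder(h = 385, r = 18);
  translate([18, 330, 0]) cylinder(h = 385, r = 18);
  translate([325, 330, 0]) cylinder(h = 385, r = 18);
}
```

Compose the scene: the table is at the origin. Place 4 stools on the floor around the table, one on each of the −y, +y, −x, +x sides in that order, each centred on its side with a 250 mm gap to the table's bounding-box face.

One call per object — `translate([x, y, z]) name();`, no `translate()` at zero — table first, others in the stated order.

table();
translate([435, -598, 0]) stool();
translate([435, 988, 0]) stool();
translate([-593, 195, 0]) stool();
translate([1463, 195, 0]) stool();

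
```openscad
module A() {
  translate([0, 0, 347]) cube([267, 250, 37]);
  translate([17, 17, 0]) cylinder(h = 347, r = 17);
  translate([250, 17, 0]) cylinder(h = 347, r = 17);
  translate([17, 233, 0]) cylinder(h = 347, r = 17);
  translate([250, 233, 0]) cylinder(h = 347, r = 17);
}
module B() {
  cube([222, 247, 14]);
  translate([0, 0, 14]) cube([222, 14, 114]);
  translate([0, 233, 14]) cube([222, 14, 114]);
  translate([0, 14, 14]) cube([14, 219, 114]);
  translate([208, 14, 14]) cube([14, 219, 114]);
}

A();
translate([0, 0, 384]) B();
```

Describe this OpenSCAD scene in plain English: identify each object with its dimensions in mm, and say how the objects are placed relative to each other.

A is a four-legged stool. The seat is 267×250 mm, 37 mm thick, top at z = 384 mm. It stands on four round legs, each 34 mm in diameter, from z = 0 to the seat underside, each leg's axis is inset half a diameter from the nearest pair of seat edges (so the leg's bounding box is flush with the corner).

B is an open-topped rectangular box: outside dimensions 222×247×128 mm, with a uniform wall and base thickness of 14 mm. The base is a full 222×247 slab on the floor; four walls sit on top of the base. The front and back walls (the −y and +y sides) span the full width; the two side walls fit between them.

The open box is on top of the stool.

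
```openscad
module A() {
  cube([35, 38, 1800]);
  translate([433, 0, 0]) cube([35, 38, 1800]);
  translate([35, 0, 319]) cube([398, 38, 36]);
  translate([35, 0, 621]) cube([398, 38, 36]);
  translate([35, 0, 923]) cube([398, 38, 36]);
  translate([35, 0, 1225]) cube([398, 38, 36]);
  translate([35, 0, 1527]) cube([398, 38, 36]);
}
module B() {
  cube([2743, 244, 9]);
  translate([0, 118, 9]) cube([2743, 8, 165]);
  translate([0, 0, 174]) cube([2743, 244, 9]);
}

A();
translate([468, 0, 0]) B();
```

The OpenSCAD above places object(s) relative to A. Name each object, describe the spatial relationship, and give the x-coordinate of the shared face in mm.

The ladder's +x face and the I-beam's −x face are both at x = 468 mm.

A is a ladder. B is an I-beam. The I-beam is against the ladder's +x side, with their −y faces flush. The x-coordinate of the shared face is 468 mm.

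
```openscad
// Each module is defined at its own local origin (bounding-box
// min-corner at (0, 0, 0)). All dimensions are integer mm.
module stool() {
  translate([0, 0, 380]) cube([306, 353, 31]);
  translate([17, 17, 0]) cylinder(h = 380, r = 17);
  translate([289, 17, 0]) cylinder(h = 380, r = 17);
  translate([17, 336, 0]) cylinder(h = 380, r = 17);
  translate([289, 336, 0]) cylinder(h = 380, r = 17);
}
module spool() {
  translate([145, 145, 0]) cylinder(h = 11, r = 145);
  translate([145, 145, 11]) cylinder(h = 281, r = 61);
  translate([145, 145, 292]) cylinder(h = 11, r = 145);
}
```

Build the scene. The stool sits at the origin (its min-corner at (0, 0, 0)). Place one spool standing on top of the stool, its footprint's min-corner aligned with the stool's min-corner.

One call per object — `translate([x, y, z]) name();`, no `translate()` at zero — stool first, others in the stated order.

stool();
translate([0, 0, 411]) spool();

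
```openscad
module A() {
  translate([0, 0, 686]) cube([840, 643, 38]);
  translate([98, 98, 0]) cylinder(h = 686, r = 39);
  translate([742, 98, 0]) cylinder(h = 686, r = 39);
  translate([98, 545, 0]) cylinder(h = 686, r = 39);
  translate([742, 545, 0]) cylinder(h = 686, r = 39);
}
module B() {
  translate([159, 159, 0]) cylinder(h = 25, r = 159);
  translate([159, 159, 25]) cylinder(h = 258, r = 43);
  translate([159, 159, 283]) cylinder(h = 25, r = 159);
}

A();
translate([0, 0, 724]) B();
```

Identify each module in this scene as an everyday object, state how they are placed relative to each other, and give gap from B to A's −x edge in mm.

The spool's min-x is at 0; the table's min-x is 0; gap = 0 mm.

A is a table. B is a spool. The spool is on top of the table. The gap from the spool to the table's −x edge is 0 mm.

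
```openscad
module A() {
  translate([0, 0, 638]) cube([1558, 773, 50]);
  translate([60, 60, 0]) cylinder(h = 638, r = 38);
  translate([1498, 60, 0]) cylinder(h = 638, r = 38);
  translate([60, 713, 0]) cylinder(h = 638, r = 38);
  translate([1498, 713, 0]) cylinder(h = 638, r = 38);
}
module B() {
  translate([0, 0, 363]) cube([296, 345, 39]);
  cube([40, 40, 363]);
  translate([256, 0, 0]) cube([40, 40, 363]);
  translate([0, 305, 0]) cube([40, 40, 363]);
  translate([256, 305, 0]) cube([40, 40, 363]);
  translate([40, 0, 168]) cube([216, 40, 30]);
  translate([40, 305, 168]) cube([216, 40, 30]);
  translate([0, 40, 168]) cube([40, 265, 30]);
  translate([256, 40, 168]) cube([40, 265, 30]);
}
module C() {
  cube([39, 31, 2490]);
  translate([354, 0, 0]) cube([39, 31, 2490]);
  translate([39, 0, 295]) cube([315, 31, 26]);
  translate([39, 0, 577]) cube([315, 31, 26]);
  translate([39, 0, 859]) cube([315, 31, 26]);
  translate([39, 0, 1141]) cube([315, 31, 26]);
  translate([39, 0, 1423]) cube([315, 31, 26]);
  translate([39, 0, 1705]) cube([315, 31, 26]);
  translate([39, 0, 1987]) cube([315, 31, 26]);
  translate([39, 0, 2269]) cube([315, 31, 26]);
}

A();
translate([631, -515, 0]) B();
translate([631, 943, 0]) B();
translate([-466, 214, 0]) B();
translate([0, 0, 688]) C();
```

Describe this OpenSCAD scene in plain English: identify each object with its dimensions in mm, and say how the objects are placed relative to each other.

A is a table: top 1558 mm (x) × 773 mm (y), 50 mm thick, upper face at z = 688 mm, on four round legs of 76 mm diameter, each leg's bounding box inset 22 mm from the nearest pair of top edges, running from z = 0 to the bottom of the top.

B is a four-legged stool. The seat is 296×345 mm, 39 mm thick, top at z = 402 mm. It stands on four square legs, each 40×40 mm in cross-section, from z = 0 to the seat underside, each flush with a corner of the seat. Four stretchers, 40 mm wide and 30 mm tall, connect adjacent legs with their undersides at z = 168 mm, each running between the inner faces of the legs it joins and aligned with the legs' outer faces on the other axis.

C is a straight ladder. Two 39×31 mm vertical rails, 2490 mm tall, stand 393 mm apart (outside-to-outside) with their front faces coplanar on the −y side. 8 rungs, each 31 mm deep and 26 mm tall, span between the inner faces of the rails, front faces flush with the rails. The lowest rung's underside is at z = 295 mm and rungs are spaced 282 mm apart (underside to underside).

Three stools sit around the table at the −y, +y, −x sides. The ladder is on top of the table.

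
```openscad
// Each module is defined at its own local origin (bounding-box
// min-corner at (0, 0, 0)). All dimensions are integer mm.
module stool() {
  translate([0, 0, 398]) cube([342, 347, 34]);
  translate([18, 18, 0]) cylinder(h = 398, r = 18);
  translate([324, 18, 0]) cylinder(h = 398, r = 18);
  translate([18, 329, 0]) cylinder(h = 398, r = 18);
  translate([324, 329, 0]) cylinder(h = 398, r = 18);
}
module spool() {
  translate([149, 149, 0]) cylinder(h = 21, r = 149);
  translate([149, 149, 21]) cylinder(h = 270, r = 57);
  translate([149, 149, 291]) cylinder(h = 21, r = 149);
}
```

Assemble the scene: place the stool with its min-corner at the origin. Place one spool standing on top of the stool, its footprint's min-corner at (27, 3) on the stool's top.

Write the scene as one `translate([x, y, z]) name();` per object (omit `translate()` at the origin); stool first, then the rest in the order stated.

stool();
translate([27, 3, 432]) spool();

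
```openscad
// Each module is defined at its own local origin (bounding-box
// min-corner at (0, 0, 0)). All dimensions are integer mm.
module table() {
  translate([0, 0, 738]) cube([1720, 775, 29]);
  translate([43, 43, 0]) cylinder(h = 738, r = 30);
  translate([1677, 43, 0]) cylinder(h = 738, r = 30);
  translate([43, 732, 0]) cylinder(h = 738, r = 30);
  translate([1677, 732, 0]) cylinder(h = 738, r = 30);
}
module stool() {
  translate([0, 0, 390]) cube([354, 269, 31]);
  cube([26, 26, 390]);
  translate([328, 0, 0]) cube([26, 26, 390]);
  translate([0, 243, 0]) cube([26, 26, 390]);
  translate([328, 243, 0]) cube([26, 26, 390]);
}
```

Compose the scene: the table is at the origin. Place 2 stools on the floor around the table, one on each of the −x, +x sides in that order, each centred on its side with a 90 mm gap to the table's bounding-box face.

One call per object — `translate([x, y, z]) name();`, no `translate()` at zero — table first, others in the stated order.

table();
translate([-444, 253, 0]) stool();
translate([1810, 253, 0]) stool();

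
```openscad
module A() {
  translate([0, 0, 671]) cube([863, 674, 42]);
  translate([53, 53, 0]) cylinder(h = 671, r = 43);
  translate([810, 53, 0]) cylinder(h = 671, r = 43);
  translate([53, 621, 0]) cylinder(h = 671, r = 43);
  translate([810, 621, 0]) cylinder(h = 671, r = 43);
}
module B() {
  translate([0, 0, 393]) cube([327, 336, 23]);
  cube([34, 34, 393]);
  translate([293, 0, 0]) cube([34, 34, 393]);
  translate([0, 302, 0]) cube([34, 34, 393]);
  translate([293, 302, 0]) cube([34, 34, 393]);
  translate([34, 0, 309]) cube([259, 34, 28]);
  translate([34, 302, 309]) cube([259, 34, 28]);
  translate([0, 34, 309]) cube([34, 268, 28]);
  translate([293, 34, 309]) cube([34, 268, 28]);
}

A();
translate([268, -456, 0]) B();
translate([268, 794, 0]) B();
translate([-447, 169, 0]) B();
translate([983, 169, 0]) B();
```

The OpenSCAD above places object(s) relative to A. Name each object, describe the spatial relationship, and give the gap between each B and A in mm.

Each stool's nearest face is 120 mm from the table's bounding box.

A is a table. B is a stool. Four stools sit around the table at the −y, +y, −x, +x sides. The gap between each stool and the table is 120 mm.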